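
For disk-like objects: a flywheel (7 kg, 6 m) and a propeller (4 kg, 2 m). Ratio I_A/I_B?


Given: M1=7 kg, R1=6 m, M2=4 kg, R2=2 m
For a disk: I = (1/2)*M*R^2, so I_A/I_B = (M1*R1^2)/(M2*R2^2)
M1*R1^2 = 7*36 = 252
M2*R2^2 = 4*4 = 16
I_A/I_B = 252/16 = 63/4

63/4


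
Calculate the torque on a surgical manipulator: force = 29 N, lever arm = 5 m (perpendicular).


Given: F = 29 N, r = 5 m, angle = 90 deg (perpendicular)
Using tau = F * r * sin(90)
sin(90) = 1
tau = 29 * 5 * 1
tau = 145 Nm

145 Nm


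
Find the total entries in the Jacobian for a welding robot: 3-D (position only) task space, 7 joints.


Given: task space dimension = 3, joints = 7
Jacobian is a 3 x 7 matrix
Total entries = rows * columns
Total = 3 * 7
Total = 21

21


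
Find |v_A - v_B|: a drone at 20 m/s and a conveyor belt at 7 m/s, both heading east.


Given: v_A = 20 m/s east, v_B = 7 m/s east
Both move in the same direction; relative speed = |v_A - v_B|
|20 - 7| = |13|
= 13 m/s

13 m/s


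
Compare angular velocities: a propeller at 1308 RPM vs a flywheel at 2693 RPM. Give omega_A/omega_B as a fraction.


Given: RPM_A = 1308, RPM_B = 2693
omega = 2*pi*RPM/60, so omega_A/omega_B = RPM_A / RPM_B
omega_A/omega_B = 1308 / 2693
omega_A/omega_B = 1308/2693

1308/2693


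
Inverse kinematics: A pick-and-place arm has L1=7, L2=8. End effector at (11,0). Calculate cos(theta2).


Given: L1 = 7, L2 = 8, target (x, y) = (11, 0)
Using cos(theta2) = (x^2 + y^2 - L1^2 - L2^2) / (2*L1*L2)
x^2 + y^2 = 11^2 + 0 = 121
L1^2 + L2^2 = 49 + 64 = 113
Numerator = 121 - 113 = 8
Denominator = 2*7*8 = 112
cos(theta2) = 8/112 = 1/14

1/14


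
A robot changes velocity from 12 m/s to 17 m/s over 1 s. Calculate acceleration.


Given: initial velocity v0 = 12 m/s, final velocity v = 17 m/s, time t = 1 s
Using a = (v - v0) / t
a = (17 - 12) / 1
a = 5 / 1
a = 5 m/s^2

5 m/s^2


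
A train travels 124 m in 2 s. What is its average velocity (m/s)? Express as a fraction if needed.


Given: distance d = 124 m, time t = 2 s
Using v = d / t
v = 124 / 2
v = 62 m/s

62 m/s


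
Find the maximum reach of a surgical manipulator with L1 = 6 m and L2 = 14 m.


Given: L1 = 6 m, L2 = 14 m
For a 2-link planar arm, max reach = L1 + L2 (fully extended)
Max reach = 6 + 14
Max reach = 20 m

20 m


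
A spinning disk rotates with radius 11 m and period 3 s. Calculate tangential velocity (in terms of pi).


Given: radius r = 11 m, period T = 3 s
Using v = 2*pi*r / T
v = 2*pi*11 / 3
v = 22*pi / 3
v = 22/3*pi m/s

22/3*pi m/s


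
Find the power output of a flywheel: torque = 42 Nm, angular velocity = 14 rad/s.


Given: tau = 42 Nm, omega = 14 rad/s
Using P = tau * omega
P = 42 * 14
P = 588 W

588 W


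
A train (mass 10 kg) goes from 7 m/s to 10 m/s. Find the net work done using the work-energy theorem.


Given: m = 10 kg, v0 = 7 m/s, v = 10 m/s
Using W = (1/2)*m*(v^2 - v0^2)
v^2 = 10^2 = 100
v0^2 = 7^2 = 49
v^2 - v0^2 = 100 - 49 = 51
W = (1/2)*10*51 = 255 J

255 J


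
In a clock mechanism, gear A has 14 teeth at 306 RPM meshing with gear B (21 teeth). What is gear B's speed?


Given: N1 = 14 teeth, w1 = 306 RPM, N2 = 21 teeth
Using N1*w1 = N2*w2
w2 = N1*w1 / N2
w2 = 14*306 / 21
w2 = 4284 / 21
w2 = 204 RPM

204 RPM


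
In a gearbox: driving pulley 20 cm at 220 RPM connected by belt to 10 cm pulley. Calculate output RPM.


Given: D1 = 20 cm, w1 = 220 RPM, D2 = 10 cm
Using D1*w1 = D2*w2
w2 = D1*w1 / D2
w2 = 20*220 / 10
w2 = 4400 / 10
w2 = 440 RPM

440 RPM


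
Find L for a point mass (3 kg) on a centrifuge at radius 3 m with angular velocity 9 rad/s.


Given: m = 3 kg, r = 3 m, omega = 9 rad/s
For a point mass: I = m*r^2
I = 3*3^2 = 3*9 = 27
L = I*omega = 27*9
L = 243 kg*m^2/s

243 kg*m^2/s


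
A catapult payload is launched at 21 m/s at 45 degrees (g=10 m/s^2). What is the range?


Given: v0 = 21 m/s, theta = 45 deg, g = 10 m/s^2
sin(2*45) = sin(90) = 1
Using R = v0^2 * sin(2*theta) / g
R = 21^2 * 1 / 10
R = 441 / 10
R = 441/10 m

441/10 m


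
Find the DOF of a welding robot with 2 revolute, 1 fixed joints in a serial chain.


Given: serial robot with 2 revolute, 1 fixed joints
DOF contribution per joint type: revolute=1, prismatic=1, spherical=3, fixed=0
DOF = 2*1 + 1*0
DOF = 2

2


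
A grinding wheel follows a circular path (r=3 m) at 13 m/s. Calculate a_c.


Given: v = 13 m/s, r = 3 m
Using a_c = v^2 / r
a_c = 13^2 / 3
a_c = 169 / 3
a_c = 169/3 m/s^2

169/3 m/s^2


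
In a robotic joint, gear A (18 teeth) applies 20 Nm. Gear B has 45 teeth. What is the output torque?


Given: N1 = 18, N2 = 45, T1 = 20 Nm
Using T2/T1 = N2/N1
T2 = T1 * N2 / N1
T2 = 20 * 45 / 18
T2 = 900 / 18
T2 = 50 Nm

50 Nm


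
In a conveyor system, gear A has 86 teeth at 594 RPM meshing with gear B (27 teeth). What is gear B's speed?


Given: N1 = 86 teeth, w1 = 594 RPM, N2 = 27 teeth
Using N1*w1 = N2*w2
w2 = N1*w1 / N2
w2 = 86*594 / 27
w2 = 51084 / 27
w2 = 1892 RPM

1892 RPM


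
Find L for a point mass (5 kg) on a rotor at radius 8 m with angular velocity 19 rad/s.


Given: m = 5 kg, r = 8 m, omega = 19 rad/s
For a point mass: I = m*r^2
I = 5*8^2 = 5*64 = 320
L = I*omega = 320*19
L = 6080 kg*m^2/s

6080 kg*m^2/s


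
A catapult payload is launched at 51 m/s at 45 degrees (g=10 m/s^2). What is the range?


Given: v0 = 51 m/s, theta = 45 deg, g = 10 m/s^2
sin(2*45) = sin(90) = 1
Using R = v0^2 * sin(2*theta) / g
R = 51^2 * 1 / 10
R = 2601 / 10
R = 2601/10 m

2601/10 m


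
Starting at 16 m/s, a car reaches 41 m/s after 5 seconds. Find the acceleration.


Given: initial velocity v0 = 16 m/s, final velocity v = 41 m/s, time t = 5 s
Using a = (v - v0) / t
a = (41 - 16) / 5
a = 25 / 5
a = 5 m/s^2

5 m/s^2


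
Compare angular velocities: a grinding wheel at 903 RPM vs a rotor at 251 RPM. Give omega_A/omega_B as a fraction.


Given: RPM_A = 903, RPM_B = 251
omega = 2*pi*RPM/60, so omega_A/omega_B = RPM_A / RPM_B
omega_A/omega_B = 903 / 251
omega_A/omega_B = 903/251

903/251


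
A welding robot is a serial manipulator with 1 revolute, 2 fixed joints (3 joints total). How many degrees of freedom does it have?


Given: serial robot with 1 revolute, 2 fixed joints
DOF contribution per joint type: revolute=1, prismatic=1, spherical=3, fixed=0
DOF = 1*1 + 2*0
DOF = 1

1


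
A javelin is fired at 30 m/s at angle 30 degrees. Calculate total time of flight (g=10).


Given: v0 = 30 m/s, theta = 30 deg, g = 10 m/s^2
sin(30) = 1/2
Using T = 2*v0*sin(theta) / g
T = 2*30*1/2 / 10
T = 30 / 10
T = 3 s

3 s


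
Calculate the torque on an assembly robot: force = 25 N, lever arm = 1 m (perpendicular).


Given: F = 25 N, r = 1 m, angle = 90 deg (perpendicular)
Using tau = F * r * sin(90)
sin(90) = 1
tau = 25 * 1 * 1
tau = 25 Nm

25 Nm


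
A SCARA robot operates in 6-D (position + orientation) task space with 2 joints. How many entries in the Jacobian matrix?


Given: task space dimension = 6, joints = 2
Jacobian is a 6 x 2 matrix
Total entries = rows * columns
Total = 6 * 2
Total = 12

12


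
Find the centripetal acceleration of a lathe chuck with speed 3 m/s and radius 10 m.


Given: v = 3 m/s, r = 10 m
Using a_c = v^2 / r
a_c = 3^2 / 10
a_c = 9 / 10
a_c = 9/10 m/s^2

9/10 m/s^2


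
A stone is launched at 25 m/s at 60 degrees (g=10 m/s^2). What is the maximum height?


Given: v0 = 25 m/s, theta = 60 deg, g = 10 m/s^2
sin^2(60) = 3/4
Using H = v0^2 * sin^2(theta) / (2*g)
H = 25^2 * 3/4 / (2*10)
H = 625 * 3/4 / 20
H = 1875/4 / 20
H = 375/16 m

375/16 m


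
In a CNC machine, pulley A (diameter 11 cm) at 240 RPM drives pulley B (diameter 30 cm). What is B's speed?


Given: D1 = 11 cm, w1 = 240 RPM, D2 = 30 cm
Using D1*w1 = D2*w2
w2 = D1*w1 / D2
w2 = 11*240 / 30
w2 = 2640 / 30
w2 = 88 RPM

88 RPM


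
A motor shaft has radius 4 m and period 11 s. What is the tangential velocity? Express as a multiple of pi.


Given: radius r = 4 m, period T = 11 s
Using v = 2*pi*r / T
v = 2*pi*4 / 11
v = 8*pi / 11
v = 8/11*pi m/s

8/11*pi m/s


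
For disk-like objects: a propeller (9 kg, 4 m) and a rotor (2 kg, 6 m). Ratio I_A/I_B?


Given: M1=9 kg, R1=4 m, M2=2 kg, R2=6 m
For a disk: I = (1/2)*M*R^2, so I_A/I_B = (M1*R1^2)/(M2*R2^2)
M1*R1^2 = 9*16 = 144
M2*R2^2 = 2*36 = 72
I_A/I_B = 144/72 = 2

2


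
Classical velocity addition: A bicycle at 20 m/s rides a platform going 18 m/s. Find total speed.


Given: object velocity = 20 m/s, platform velocity = 18 m/s (same direction)
Using classical velocity addition: v_total = v_object + v_platform
v_total = 20 + 18
v_total = 38 m/s

38 m/s


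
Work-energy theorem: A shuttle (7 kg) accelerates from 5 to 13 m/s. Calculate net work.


Given: m = 7 kg, v0 = 5 m/s, v = 13 m/s
Using W = (1/2)*m*(v^2 - v0^2)
v^2 = 13^2 = 169
v0^2 = 5^2 = 25
v^2 - v0^2 = 169 - 25 = 144
W = (1/2)*7*144 = 504 J

504 J


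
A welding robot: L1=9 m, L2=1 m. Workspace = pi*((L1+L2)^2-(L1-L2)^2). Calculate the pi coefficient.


Given: L1 = 9, L2 = 1
(L1+L2)^2 = (10)^2 = 100
(L1-L2)^2 = (8)^2 = 64
Difference = 100 - 64 = 36
This equals 4*L1*L2 = 4*9*1 = 36
Workspace area = 36*pi

36


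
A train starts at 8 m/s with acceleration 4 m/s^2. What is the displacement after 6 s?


Given: v0 = 8 m/s, a = 4 m/s^2, t = 6 s
Using s = v0*t + (1/2)*a*t^2
s = 8*6 + (1/2)*4*6^2
s = 48 + (1/2)*144
s = 48 + 72
s = 120

120 m


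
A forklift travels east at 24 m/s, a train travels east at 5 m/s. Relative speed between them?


Given: v_A = 24 m/s east, v_B = 5 m/s east
Both move in the same direction; relative speed = |v_A - v_B|
|24 - 5| = |19|
= 19 m/s

19 m/s


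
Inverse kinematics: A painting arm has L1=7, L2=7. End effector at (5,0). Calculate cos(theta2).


Given: L1 = 7, L2 = 7, target (x, y) = (5, 0)
Using cos(theta2) = (x^2 + y^2 - L1^2 - L2^2) / (2*L1*L2)
x^2 + y^2 = 5^2 + 0 = 25
L1^2 + L2^2 = 49 + 49 = 98
Numerator = 25 - 98 = -73
Denominator = 2*7*7 = 98
cos(theta2) = -73/98 = -73/98

-73/98


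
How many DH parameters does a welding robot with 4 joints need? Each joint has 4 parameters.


Given: 4 joints, 4 DH parameters per joint (d, theta, a, alpha)
Total DH parameters = number_of_joints * 4
Total = 4 * 4
Total = 16

16


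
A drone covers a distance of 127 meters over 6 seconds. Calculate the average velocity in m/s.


Given: distance d = 127 m, time t = 6 s
Using v = d / t
v = 127 / 6
v = 127/6 m/s

127/6 m/s


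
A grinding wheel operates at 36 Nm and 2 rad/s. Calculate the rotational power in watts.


Given: tau = 36 Nm, omega = 2 rad/s
Using P = tau * omega
P = 36 * 2
P = 72 W

72 W


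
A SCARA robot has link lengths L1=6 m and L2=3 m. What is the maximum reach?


Given: L1 = 6 m, L2 = 3 m
For a 2-link planar arm, max reach = L1 + L2 (fully extended)
Max reach = 6 + 3
Max reach = 9 m

9 m


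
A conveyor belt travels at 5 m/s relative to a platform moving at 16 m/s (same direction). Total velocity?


Given: object velocity = 5 m/s, platform velocity = 16 m/s (same direction)
Using classical velocity addition: v_total = v_object + v_platform
v_total = 5 + 16
v_total = 21 m/s

21 m/s


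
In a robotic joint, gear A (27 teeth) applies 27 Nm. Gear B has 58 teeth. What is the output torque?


Given: N1 = 27, N2 = 58, T1 = 27 Nm
Using T2/T1 = N2/N1
T2 = T1 * N2 / N1
T2 = 27 * 58 / 27
T2 = 1566 / 27
T2 = 58 Nm

58 Nm


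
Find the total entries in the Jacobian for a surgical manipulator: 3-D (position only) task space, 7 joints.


Given: task space dimension = 3, joints = 7
Jacobian is a 3 x 7 matrix
Total entries = rows * columns
Total = 3 * 7
Total = 21

21


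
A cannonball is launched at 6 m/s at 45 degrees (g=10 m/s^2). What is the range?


Given: v0 = 6 m/s, theta = 45 deg, g = 10 m/s^2
sin(2*45) = sin(90) = 1
Using R = v0^2 * sin(2*theta) / g
R = 6^2 * 1 / 10
R = 36 / 10
R = 18/5 m

18/5 m


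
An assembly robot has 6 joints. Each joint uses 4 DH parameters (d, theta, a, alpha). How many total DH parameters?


Given: 6 joints, 4 DH parameters per joint (d, theta, a, alpha)
Total DH parameters = number_of_joints * 4
Total = 6 * 4
Total = 24

24


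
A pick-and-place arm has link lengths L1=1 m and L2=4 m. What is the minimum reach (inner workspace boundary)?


Given: L1 = 1 m, L2 = 4 m
For a 2-link planar arm, min reach = |L1 - L2| (second link folded back)
Min reach = |1 - 4|
Min reach = 3 m

3 m


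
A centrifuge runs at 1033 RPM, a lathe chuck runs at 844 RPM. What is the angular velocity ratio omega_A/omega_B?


Given: RPM_A = 1033, RPM_B = 844
omega = 2*pi*RPM/60, so omega_A/omega_B = RPM_A / RPM_B
omega_A/omega_B = 1033 / 844
omega_A/omega_B = 1033/844

1033/844


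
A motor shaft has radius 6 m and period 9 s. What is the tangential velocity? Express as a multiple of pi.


Given: radius r = 6 m, period T = 9 s
Using v = 2*pi*r / T
v = 2*pi*6 / 9
v = 12*pi / 9
v = 4/3*pi m/s

4/3*pi m/s


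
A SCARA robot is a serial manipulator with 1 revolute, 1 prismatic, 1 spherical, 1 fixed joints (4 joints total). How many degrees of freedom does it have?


Given: serial robot with 1 revolute, 1 prismatic, 1 spherical, 1 fixed joints
DOF contribution per joint type: revolute=1, prismatic=1, spherical=3, fixed=0
DOF = 1*1 + 1*1 + 1*3 + 1*0
DOF = 5

5


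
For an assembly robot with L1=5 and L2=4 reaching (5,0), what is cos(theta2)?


Given: L1 = 5, L2 = 4, target (x, y) = (5, 0)
Using cos(theta2) = (x^2 + y^2 - L1^2 - L2^2) / (2*L1*L2)
x^2 + y^2 = 5^2 + 0 = 25
L1^2 + L2^2 = 25 + 16 = 41
Numerator = 25 - 41 = -16
Denominator = 2*5*4 = 40
cos(theta2) = -16/40 = -2/5

-2/5


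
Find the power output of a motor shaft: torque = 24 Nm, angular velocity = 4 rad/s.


Given: tau = 24 Nm, omega = 4 rad/s
Using P = tau * omega
P = 24 * 4
P = 96 W

96 W


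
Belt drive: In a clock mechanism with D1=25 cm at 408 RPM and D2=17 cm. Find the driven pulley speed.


Given: D1 = 25 cm, w1 = 408 RPM, D2 = 17 cm
Using D1*w1 = D2*w2
w2 = D1*w1 / D2
w2 = 25*408 / 17
w2 = 10200 / 17
w2 = 600 RPM

600 RPM


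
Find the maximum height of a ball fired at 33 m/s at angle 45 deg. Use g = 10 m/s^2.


Given: v0 = 33 m/s, theta = 45 deg, g = 10 m/s^2
sin^2(45) = 1/2
Using H = v0^2 * sin^2(theta) / (2*g)
H = 33^2 * 1/2 / (2*10)
H = 1089 * 1/2 / 20
H = 1089/2 / 20
H = 1089/40 m

1089/40 m


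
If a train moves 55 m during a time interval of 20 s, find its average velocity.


Given: distance d = 55 m, time t = 20 s
Using v = d / t
v = 55 / 20
v = 11/4 m/s

11/4 m/s


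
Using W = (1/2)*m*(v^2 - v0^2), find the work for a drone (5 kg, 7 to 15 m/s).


Given: m = 5 kg, v0 = 7 m/s, v = 15 m/s
Using W = (1/2)*m*(v^2 - v0^2)
v^2 = 15^2 = 225
v0^2 = 7^2 = 49
v^2 - v0^2 = 225 - 49 = 176
W = (1/2)*5*176 = 440 J

440 J


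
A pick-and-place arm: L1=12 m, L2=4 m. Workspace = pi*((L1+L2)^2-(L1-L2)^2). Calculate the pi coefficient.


Given: L1 = 12, L2 = 4
(L1+L2)^2 = (16)^2 = 256
(L1-L2)^2 = (8)^2 = 64
Difference = 256 - 64 = 192
This equals 4*L1*L2 = 4*12*4 = 192
Workspace area = 192*pi

192


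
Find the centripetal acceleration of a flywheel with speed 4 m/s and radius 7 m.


Given: v = 4 m/s, r = 7 m
Using a_c = v^2 / r
a_c = 4^2 / 7
a_c = 16 / 7
a_c = 16/7 m/s^2

16/7 m/s^2


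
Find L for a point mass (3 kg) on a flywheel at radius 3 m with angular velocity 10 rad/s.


Given: m = 3 kg, r = 3 m, omega = 10 rad/s
For a point mass: I = m*r^2
I = 3*3^2 = 3*9 = 27
L = I*omega = 27*10
L = 270 kg*m^2/s

270 kg*m^2/s


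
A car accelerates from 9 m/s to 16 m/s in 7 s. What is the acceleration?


Given: initial velocity v0 = 9 m/s, final velocity v = 16 m/s, time t = 7 s
Using a = (v - v0) / t
a = (16 - 9) / 7
a = 7 / 7
a = 1 m/s^2

1 m/s^2


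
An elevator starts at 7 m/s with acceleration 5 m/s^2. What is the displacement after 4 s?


Given: v0 = 7 m/s, a = 5 m/s^2, t = 4 s
Using s = v0*t + (1/2)*a*t^2
s = 7*4 + (1/2)*5*4^2
s = 28 + (1/2)*80
s = 28 + 40
s = 68

68 m


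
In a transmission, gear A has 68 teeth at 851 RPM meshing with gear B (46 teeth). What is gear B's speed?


Given: N1 = 68 teeth, w1 = 851 RPM, N2 = 46 teeth
Using N1*w1 = N2*w2
w2 = N1*w1 / N2
w2 = 68*851 / 46
w2 = 57868 / 46
w2 = 1258 RPM

1258 RPM


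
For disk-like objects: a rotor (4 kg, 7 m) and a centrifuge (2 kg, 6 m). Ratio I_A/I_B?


Given: M1=4 kg, R1=7 m, M2=2 kg, R2=6 m
For a disk: I = (1/2)*M*R^2, so I_A/I_B = (M1*R1^2)/(M2*R2^2)
M1*R1^2 = 4*49 = 196
M2*R2^2 = 2*36 = 72
I_A/I_B = 196/72 = 49/18

49/18


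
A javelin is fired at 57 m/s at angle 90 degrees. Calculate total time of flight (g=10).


Given: v0 = 57 m/s, theta = 90 deg, g = 10 m/s^2
sin(90) = 1
Using T = 2*v0*sin(theta) / g
T = 2*57*1 / 10
T = 114 / 10
T = 57/5 s

57/5 s


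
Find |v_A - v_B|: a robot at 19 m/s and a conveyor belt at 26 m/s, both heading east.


Given: v_A = 19 m/s east, v_B = 26 m/s east
Both move in the same direction; relative speed = |v_A - v_B|
|19 - 26| = |-7|
= 7 m/s

7 m/s


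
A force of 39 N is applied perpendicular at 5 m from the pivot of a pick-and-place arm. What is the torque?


Given: F = 39 N, r = 5 m, angle = 90 deg (perpendicular)
Using tau = F * r * sin(90)
sin(90) = 1
tau = 39 * 5 * 1
tau = 195 Nm

195 Nm


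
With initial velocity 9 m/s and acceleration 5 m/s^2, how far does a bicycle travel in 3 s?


Given: v0 = 9 m/s, a = 5 m/s^2, t = 3 s
Using s = v0*t + (1/2)*a*t^2
s = 9*3 + (1/2)*5*3^2
s = 27 + (1/2)*45
s = 27 + 45/2
s = 99/2

99/2 m


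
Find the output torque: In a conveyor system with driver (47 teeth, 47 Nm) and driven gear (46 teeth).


Given: N1 = 47, N2 = 46, T1 = 47 Nm
Using T2/T1 = N2/N1
T2 = T1 * N2 / N1
T2 = 47 * 46 / 47
T2 = 2162 / 47
T2 = 46 Nm

46 Nm


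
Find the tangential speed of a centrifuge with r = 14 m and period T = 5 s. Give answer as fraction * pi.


Given: radius r = 14 m, period T = 5 s
Using v = 2*pi*r / T
v = 2*pi*14 / 5
v = 28*pi / 5
v = 28/5*pi m/s

28/5*pi m/s


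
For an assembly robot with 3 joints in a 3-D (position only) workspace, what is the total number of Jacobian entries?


Given: task space dimension = 3, joints = 3
Jacobian is a 3 x 3 matrix
Total entries = rows * columns
Total = 3 * 3
Total = 9

9


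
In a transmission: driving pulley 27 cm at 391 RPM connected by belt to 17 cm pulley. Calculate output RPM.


Given: D1 = 27 cm, w1 = 391 RPM, D2 = 17 cm
Using D1*w1 = D2*w2
w2 = D1*w1 / D2
w2 = 27*391 / 17
w2 = 10557 / 17
w2 = 621 RPM

621 RPM


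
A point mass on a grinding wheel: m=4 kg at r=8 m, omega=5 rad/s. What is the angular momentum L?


Given: m = 4 kg, r = 8 m, omega = 5 rad/s
For a point mass: I = m*r^2
I = 4*8^2 = 4*64 = 256
L = I*omega = 256*5
L = 1280 kg*m^2/s

1280 kg*m^2/s


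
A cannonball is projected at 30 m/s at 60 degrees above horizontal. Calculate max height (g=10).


Given: v0 = 30 m/s, theta = 60 deg, g = 10 m/s^2
sin^2(60) = 3/4
Using H = v0^2 * sin^2(theta) / (2*g)
H = 30^2 * 3/4 / (2*10)
H = 900 * 3/4 / 20
H = 675 / 20
H = 135/4 m

135/4 m


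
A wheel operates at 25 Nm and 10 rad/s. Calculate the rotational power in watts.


Given: tau = 25 Nm, omega = 10 rad/s
Using P = tau * omega
P = 25 * 10
P = 250 W

250 W


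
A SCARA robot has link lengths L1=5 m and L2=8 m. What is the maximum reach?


Given: L1 = 5 m, L2 = 8 m
For a 2-link planar arm, max reach = L1 + L2 (fully extended)
Max reach = 5 + 8
Max reach = 13 m

13 m


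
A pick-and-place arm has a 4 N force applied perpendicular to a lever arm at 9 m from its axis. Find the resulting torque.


Given: F = 4 N, r = 9 m, angle = 90 deg (perpendicular)
Using tau = F * r * sin(90)
sin(90) = 1
tau = 4 * 9 * 1
tau = 36 Nm

36 Nm


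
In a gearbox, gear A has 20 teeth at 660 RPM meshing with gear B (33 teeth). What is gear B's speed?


Given: N1 = 20 teeth, w1 = 660 RPM, N2 = 33 teeth
Using N1*w1 = N2*w2
w2 = N1*w1 / N2
w2 = 20*660 / 33
w2 = 13200 / 33
w2 = 400 RPM

400 RPM


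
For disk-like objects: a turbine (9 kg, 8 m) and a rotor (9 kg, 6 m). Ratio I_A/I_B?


Given: M1=9 kg, R1=8 m, M2=9 kg, R2=6 m
For a disk: I = (1/2)*M*R^2, so I_A/I_B = (M1*R1^2)/(M2*R2^2)
M1*R1^2 = 9*64 = 576
M2*R2^2 = 9*36 = 324
I_A/I_B = 576/324 = 16/9

16/9


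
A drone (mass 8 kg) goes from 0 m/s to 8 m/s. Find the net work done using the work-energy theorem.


Given: m = 8 kg, v0 = 0 m/s, v = 8 m/s
Using W = (1/2)*m*(v^2 - v0^2)
v^2 = 8^2 = 64
v0^2 = 0^2 = 0
v^2 - v0^2 = 64 - 0 = 64
W = (1/2)*8*64 = 256 J

256 J


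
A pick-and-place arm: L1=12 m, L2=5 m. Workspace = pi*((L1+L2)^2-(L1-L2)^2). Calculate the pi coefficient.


Given: L1 = 12, L2 = 5
(L1+L2)^2 = (17)^2 = 289
(L1-L2)^2 = (7)^2 = 49
Difference = 289 - 49 = 240
This equals 4*L1*L2 = 4*12*5 = 240
Workspace area = 240*pi

240


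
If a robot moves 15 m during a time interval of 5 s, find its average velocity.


Given: distance d = 15 m, time t = 5 s
Using v = d / t
v = 15 / 5
v = 3 m/s

3 m/s


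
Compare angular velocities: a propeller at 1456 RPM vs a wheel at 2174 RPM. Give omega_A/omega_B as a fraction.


Given: RPM_A = 1456, RPM_B = 2174
omega = 2*pi*RPM/60, so omega_A/omega_B = RPM_A / RPM_B
omega_A/omega_B = 1456 / 2174
omega_A/omega_B = 728/1087

728/1087


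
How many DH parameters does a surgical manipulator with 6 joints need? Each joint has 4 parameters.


Given: 6 joints, 4 DH parameters per joint (d, theta, a, alpha)
Total DH parameters = number_of_joints * 4
Total = 6 * 4
Total = 24

24


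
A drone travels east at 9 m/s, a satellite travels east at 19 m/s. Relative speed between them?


Given: v_A = 9 m/s east, v_B = 19 m/s east
Both move in the same direction; relative speed = |v_A - v_B|
|9 - 19| = |-10|
= 10 m/s

10 m/s


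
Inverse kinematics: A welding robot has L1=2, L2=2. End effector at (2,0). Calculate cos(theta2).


Given: L1 = 2, L2 = 2, target (x, y) = (2, 0)
Using cos(theta2) = (x^2 + y^2 - L1^2 - L2^2) / (2*L1*L2)
x^2 + y^2 = 2^2 + 0 = 4
L1^2 + L2^2 = 4 + 4 = 8
Numerator = 4 - 8 = -4
Denominator = 2*2*2 = 8
cos(theta2) = -4/8 = -1/2

-1/2


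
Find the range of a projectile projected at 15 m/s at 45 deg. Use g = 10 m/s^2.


Given: v0 = 15 m/s, theta = 45 deg, g = 10 m/s^2
sin(2*45) = sin(90) = 1
Using R = v0^2 * sin(2*theta) / g
R = 15^2 * 1 / 10
R = 225 / 10
R = 45/2 m

45/2 m


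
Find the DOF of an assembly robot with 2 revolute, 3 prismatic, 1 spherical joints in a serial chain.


Given: serial robot with 2 revolute, 3 prismatic, 1 spherical joints
DOF contribution per joint type: revolute=1, prismatic=1, spherical=3, fixed=0
DOF = 2*1 + 3*1 + 1*3
DOF = 8

8


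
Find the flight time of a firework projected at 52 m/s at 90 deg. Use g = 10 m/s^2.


Given: v0 = 52 m/s, theta = 90 deg, g = 10 m/s^2
sin(90) = 1
Using T = 2*v0*sin(theta) / g
T = 2*52*1 / 10
T = 104 / 10
T = 52/5 s

52/5 s


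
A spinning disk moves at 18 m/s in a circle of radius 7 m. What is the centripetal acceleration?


Given: v = 18 m/s, r = 7 m
Using a_c = v^2 / r
a_c = 18^2 / 7
a_c = 324 / 7
a_c = 324/7 m/s^2

324/7 m/s^2


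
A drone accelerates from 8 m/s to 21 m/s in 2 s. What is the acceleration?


Given: initial velocity v0 = 8 m/s, final velocity v = 21 m/s, time t = 2 s
Using a = (v - v0) / t
a = (21 - 8) / 2
a = 13 / 2
a = 13/2 m/s^2

13/2 m/s^2


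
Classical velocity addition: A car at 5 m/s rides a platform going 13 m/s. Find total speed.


Given: object velocity = 5 m/s, platform velocity = 13 m/s (same direction)
Using classical velocity addition: v_total = v_object + v_platform
v_total = 5 + 13
v_total = 18 m/s

18 m/s


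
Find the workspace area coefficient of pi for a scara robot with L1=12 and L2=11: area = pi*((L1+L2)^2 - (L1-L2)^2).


Given: L1 = 12, L2 = 11
(L1+L2)^2 = (23)^2 = 529
(L1-L2)^2 = (1)^2 = 1
Difference = 529 - 1 = 528
This equals 4*L1*L2 = 4*12*11 = 528
Workspace area = 528*pi

528


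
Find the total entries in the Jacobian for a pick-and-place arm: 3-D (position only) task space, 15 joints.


Given: task space dimension = 3, joints = 15
Jacobian is a 3 x 15 matrix
Total entries = rows * columns
Total = 3 * 15
Total = 45

45


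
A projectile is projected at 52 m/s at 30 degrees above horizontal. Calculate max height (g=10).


Given: v0 = 52 m/s, theta = 30 deg, g = 10 m/s^2
sin^2(30) = 1/4
Using H = v0^2 * sin^2(theta) / (2*g)
H = 52^2 * 1/4 / (2*10)
H = 2704 * 1/4 / 20
H = 676 / 20
H = 169/5 m

169/5 m


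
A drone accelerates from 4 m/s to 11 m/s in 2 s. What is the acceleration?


Given: initial velocity v0 = 4 m/s, final velocity v = 11 m/s, time t = 2 s
Using a = (v - v0) / t
a = (11 - 4) / 2
a = 7 / 2
a = 7/2 m/s^2

7/2 m/s^2


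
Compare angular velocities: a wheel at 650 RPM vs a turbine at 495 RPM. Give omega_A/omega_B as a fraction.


Given: RPM_A = 650, RPM_B = 495
omega = 2*pi*RPM/60, so omega_A/omega_B = RPM_A / RPM_B
omega_A/omega_B = 650 / 495
omega_A/omega_B = 130/99

130/99


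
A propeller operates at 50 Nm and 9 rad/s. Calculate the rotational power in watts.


Given: tau = 50 Nm, omega = 9 rad/s
Using P = tau * omega
P = 50 * 9
P = 450 W

450 W


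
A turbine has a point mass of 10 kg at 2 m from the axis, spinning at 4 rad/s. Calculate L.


Given: m = 10 kg, r = 2 m, omega = 4 rad/s
For a point mass: I = m*r^2
I = 10*2^2 = 10*4 = 40
L = I*omega = 40*4
L = 160 kg*m^2/s

160 kg*m^2/s


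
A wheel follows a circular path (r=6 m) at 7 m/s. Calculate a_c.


Given: v = 7 m/s, r = 6 m
Using a_c = v^2 / r
a_c = 7^2 / 6
a_c = 49 / 6
a_c = 49/6 m/s^2

49/6 m/s^2


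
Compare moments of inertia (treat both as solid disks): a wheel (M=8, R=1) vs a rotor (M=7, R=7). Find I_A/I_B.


Given: M1=8 kg, R1=1 m, M2=7 kg, R2=7 m
For a disk: I = (1/2)*M*R^2, so I_A/I_B = (M1*R1^2)/(M2*R2^2)
M1*R1^2 = 8*1 = 8
M2*R2^2 = 7*49 = 343
I_A/I_B = 8/343 = 8/343

8/343


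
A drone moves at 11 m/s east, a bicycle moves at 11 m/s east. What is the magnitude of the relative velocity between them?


Given: v_A = 11 m/s east, v_B = 11 m/s east
Both move in the same direction; relative speed = |v_A - v_B|
|11 - 11| = |0|
= 0 m/s

0 m/s


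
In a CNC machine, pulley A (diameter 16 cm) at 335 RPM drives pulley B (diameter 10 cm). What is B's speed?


Given: D1 = 16 cm, w1 = 335 RPM, D2 = 10 cm
Using D1*w1 = D2*w2
w2 = D1*w1 / D2
w2 = 16*335 / 10
w2 = 5360 / 10
w2 = 536 RPM

536 RPM


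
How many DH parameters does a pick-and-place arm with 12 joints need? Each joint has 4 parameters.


Given: 12 joints, 4 DH parameters per joint (d, theta, a, alpha)
Total DH parameters = number_of_joints * 4
Total = 12 * 4
Total = 48

48


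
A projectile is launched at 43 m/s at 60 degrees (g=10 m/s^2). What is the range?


Given: v0 = 43 m/s, theta = 60 deg, g = 10 m/s^2
sin(2*60) = sin(120) = sqrt(3)/2
Using R = v0^2 * sin(2*theta) / g
R = 43^2 * (sqrt(3)/2) / 10
R = 1849 * sqrt(3) / 20
R = 1849/20*sqrt(3) m

1849/20*sqrt(3) m


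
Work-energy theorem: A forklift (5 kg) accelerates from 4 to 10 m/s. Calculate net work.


Given: m = 5 kg, v0 = 4 m/s, v = 10 m/s
Using W = (1/2)*m*(v^2 - v0^2)
v^2 = 10^2 = 100
v0^2 = 4^2 = 16
v^2 - v0^2 = 100 - 16 = 84
W = (1/2)*5*84 = 210 J

210 J


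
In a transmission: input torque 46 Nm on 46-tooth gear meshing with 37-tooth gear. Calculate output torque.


Given: N1 = 46, N2 = 37, T1 = 46 Nm
Using T2/T1 = N2/N1
T2 = T1 * N2 / N1
T2 = 46 * 37 / 46
T2 = 1702 / 46
T2 = 37 Nm

37 Nm


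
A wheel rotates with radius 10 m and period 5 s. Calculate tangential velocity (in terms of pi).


Given: radius r = 10 m, period T = 5 s
Using v = 2*pi*r / T
v = 2*pi*10 / 5
v = 20*pi / 5
v = 4*pi m/s

4*pi m/s


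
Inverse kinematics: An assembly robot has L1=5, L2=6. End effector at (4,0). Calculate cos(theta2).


Given: L1 = 5, L2 = 6, target (x, y) = (4, 0)
Using cos(theta2) = (x^2 + y^2 - L1^2 - L2^2) / (2*L1*L2)
x^2 + y^2 = 4^2 + 0 = 16
L1^2 + L2^2 = 25 + 36 = 61
Numerator = 16 - 61 = -45
Denominator = 2*5*6 = 60
cos(theta2) = -45/60 = -3/4

-3/4


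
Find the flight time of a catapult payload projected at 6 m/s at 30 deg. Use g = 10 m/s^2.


Given: v0 = 6 m/s, theta = 30 deg, g = 10 m/s^2
sin(30) = 1/2
Using T = 2*v0*sin(theta) / g
T = 2*6*1/2 / 10
T = 6 / 10
T = 3/5 s

3/5 s


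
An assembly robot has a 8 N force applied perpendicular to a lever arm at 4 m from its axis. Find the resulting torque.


Given: F = 8 N, r = 4 m, angle = 90 deg (perpendicular)
Using tau = F * r * sin(90)
sin(90) = 1
tau = 8 * 4 * 1
tau = 32 Nm

32 Nm


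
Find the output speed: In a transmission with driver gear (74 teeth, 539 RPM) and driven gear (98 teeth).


Given: N1 = 74 teeth, w1 = 539 RPM, N2 = 98 teeth
Using N1*w1 = N2*w2
w2 = N1*w1 / N2
w2 = 74*539 / 98
w2 = 39886 / 98
w2 = 407 RPM

407 RPM


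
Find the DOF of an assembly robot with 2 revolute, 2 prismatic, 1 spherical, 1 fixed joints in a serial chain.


Given: serial robot with 2 revolute, 2 prismatic, 1 spherical, 1 fixed joints
DOF contribution per joint type: revolute=1, prismatic=1, spherical=3, fixed=0
DOF = 2*1 + 2*1 + 1*3 + 1*0
DOF = 7

7


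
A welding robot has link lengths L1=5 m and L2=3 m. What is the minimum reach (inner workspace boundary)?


Given: L1 = 5 m, L2 = 3 m
For a 2-link planar arm, min reach = |L1 - L2| (second link folded back)
Min reach = |5 - 3|
Min reach = 2 m

2 m


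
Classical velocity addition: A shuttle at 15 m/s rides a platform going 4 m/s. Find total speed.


Given: object velocity = 15 m/s, platform velocity = 4 m/s (same direction)
Using classical velocity addition: v_total = v_object + v_platform
v_total = 15 + 4
v_total = 19 m/s

19 m/s


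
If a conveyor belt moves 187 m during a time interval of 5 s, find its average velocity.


Given: distance d = 187 m, time t = 5 s
Using v = d / t
v = 187 / 5
v = 187/5 m/s

187/5 m/s


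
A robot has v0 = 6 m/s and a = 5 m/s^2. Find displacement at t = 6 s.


Given: v0 = 6 m/s, a = 5 m/s^2, t = 6 s
Using s = v0*t + (1/2)*a*t^2
s = 6*6 + (1/2)*5*6^2
s = 36 + (1/2)*180
s = 36 + 90
s = 126

126 m


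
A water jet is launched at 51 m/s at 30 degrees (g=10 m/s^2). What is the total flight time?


Given: v0 = 51 m/s, theta = 30 deg, g = 10 m/s^2
sin(30) = 1/2
Using T = 2*v0*sin(theta) / g
T = 2*51*1/2 / 10
T = 51 / 10
T = 51/10 s

51/10 s


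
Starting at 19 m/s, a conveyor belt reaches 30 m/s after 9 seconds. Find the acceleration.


Given: initial velocity v0 = 19 m/s, final velocity v = 30 m/s, time t = 9 s
Using a = (v - v0) / t
a = (30 - 19) / 9
a = 11 / 9
a = 11/9 m/s^2

11/9 m/s^2


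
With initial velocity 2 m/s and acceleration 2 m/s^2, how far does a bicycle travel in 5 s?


Given: v0 = 2 m/s, a = 2 m/s^2, t = 5 s
Using s = v0*t + (1/2)*a*t^2
s = 2*5 + (1/2)*2*5^2
s = 10 + (1/2)*50
s = 10 + 25
s = 35

35 m


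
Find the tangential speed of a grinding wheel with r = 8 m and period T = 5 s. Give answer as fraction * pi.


Given: radius r = 8 m, period T = 5 s
Using v = 2*pi*r / T
v = 2*pi*8 / 5
v = 16*pi / 5
v = 16/5*pi m/s

16/5*pi m/s


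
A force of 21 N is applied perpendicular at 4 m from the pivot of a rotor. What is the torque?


Given: F = 21 N, r = 4 m, angle = 90 deg (perpendicular)
Using tau = F * r * sin(90)
sin(90) = 1
tau = 21 * 4 * 1
tau = 84 Nm

84 Nm


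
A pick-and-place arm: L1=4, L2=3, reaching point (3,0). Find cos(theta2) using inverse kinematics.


Given: L1 = 4, L2 = 3, target (x, y) = (3, 0)
Using cos(theta2) = (x^2 + y^2 - L1^2 - L2^2) / (2*L1*L2)
x^2 + y^2 = 3^2 + 0 = 9
L1^2 + L2^2 = 16 + 9 = 25
Numerator = 9 - 25 = -16
Denominator = 2*4*3 = 24
cos(theta2) = -16/24 = -2/3

-2/3


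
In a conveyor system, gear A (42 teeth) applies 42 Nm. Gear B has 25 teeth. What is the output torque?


Given: N1 = 42, N2 = 25, T1 = 42 Nm
Using T2/T1 = N2/N1
T2 = T1 * N2 / N1
T2 = 42 * 25 / 42
T2 = 1050 / 42
T2 = 25 Nm

25 Nm


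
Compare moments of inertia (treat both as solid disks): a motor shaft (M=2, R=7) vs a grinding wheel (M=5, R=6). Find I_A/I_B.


Given: M1=2 kg, R1=7 m, M2=5 kg, R2=6 m
For a disk: I = (1/2)*M*R^2, so I_A/I_B = (M1*R1^2)/(M2*R2^2)
M1*R1^2 = 2*49 = 98
M2*R2^2 = 5*36 = 180
I_A/I_B = 98/180 = 49/90

49/90


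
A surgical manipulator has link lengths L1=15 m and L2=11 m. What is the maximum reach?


Given: L1 = 15 m, L2 = 11 m
For a 2-link planar arm, max reach = L1 + L2 (fully extended)
Max reach = 15 + 11
Max reach = 26 m

26 m


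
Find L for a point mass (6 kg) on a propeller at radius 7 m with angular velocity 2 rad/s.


Given: m = 6 kg, r = 7 m, omega = 2 rad/s
For a point mass: I = m*r^2
I = 6*7^2 = 6*49 = 294
L = I*omega = 294*2
L = 588 kg*m^2/s

588 kg*m^2/s


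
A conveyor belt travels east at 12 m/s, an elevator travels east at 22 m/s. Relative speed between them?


Given: v_A = 12 m/s east, v_B = 22 m/s east
Both move in the same direction; relative speed = |v_A - v_B|
|12 - 22| = |-10|
= 10 m/s

10 m/s


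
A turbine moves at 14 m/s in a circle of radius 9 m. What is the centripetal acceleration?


Given: v = 14 m/s, r = 9 m
Using a_c = v^2 / r
a_c = 14^2 / 9
a_c = 196 / 9
a_c = 196/9 m/s^2

196/9 m/s^2


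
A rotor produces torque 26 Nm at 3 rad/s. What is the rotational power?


Given: tau = 26 Nm, omega = 3 rad/s
Using P = tau * omega
P = 26 * 3
P = 78 W

78 W


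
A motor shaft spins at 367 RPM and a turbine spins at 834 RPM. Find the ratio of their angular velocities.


Given: RPM_A = 367, RPM_B = 834
omega = 2*pi*RPM/60, so omega_A/omega_B = RPM_A / RPM_B
omega_A/omega_B = 367 / 834
omega_A/omega_B = 367/834

367/834


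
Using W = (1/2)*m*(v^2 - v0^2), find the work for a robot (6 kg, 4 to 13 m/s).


Given: m = 6 kg, v0 = 4 m/s, v = 13 m/s
Using W = (1/2)*m*(v^2 - v0^2)
v^2 = 13^2 = 169
v0^2 = 4^2 = 16
v^2 - v0^2 = 169 - 16 = 153
W = (1/2)*6*153 = 459 J

459 J


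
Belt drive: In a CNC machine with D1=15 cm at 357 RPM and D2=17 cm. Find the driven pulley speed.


Given: D1 = 15 cm, w1 = 357 RPM, D2 = 17 cm
Using D1*w1 = D2*w2
w2 = D1*w1 / D2
w2 = 15*357 / 17
w2 = 5355 / 17
w2 = 315 RPM

315 RPM


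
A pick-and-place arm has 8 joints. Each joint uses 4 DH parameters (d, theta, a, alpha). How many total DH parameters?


Given: 8 joints, 4 DH parameters per joint (d, theta, a, alpha)
Total DH parameters = number_of_joints * 4
Total = 8 * 4
Total = 32

32


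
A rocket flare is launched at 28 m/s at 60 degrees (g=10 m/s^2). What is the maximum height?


Given: v0 = 28 m/s, theta = 60 deg, g = 10 m/s^2
sin^2(60) = 3/4
Using H = v0^2 * sin^2(theta) / (2*g)
H = 28^2 * 3/4 / (2*10)
H = 784 * 3/4 / 20
H = 588 / 20
H = 147/5 m

147/5 m


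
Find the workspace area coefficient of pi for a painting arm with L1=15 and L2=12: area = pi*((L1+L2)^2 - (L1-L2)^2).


Given: L1 = 15, L2 = 12
(L1+L2)^2 = (27)^2 = 729
(L1-L2)^2 = (3)^2 = 9
Difference = 729 - 9 = 720
This equals 4*L1*L2 = 4*15*12 = 720
Workspace area = 720*pi

720


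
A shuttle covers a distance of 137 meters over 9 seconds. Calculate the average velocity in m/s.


Given: distance d = 137 m, time t = 9 s
Using v = d / t
v = 137 / 9
v = 137/9 m/s

137/9 m/s


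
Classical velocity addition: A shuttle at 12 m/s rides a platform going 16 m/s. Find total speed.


Given: object velocity = 12 m/s, platform velocity = 16 m/s (same direction)
Using classical velocity addition: v_total = v_object + v_platform
v_total = 12 + 16
v_total = 28 m/s

28 m/s


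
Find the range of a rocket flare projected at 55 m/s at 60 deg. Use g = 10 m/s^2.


Given: v0 = 55 m/s, theta = 60 deg, g = 10 m/s^2
sin(2*60) = sin(120) = sqrt(3)/2
Using R = v0^2 * sin(2*theta) / g
R = 55^2 * (sqrt(3)/2) / 10
R = 3025 * sqrt(3) / 20
R = 605/4*sqrt(3) m

605/4*sqrt(3) m


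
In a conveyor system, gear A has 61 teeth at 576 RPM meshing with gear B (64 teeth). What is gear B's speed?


Given: N1 = 61 teeth, w1 = 576 RPM, N2 = 64 teeth
Using N1*w1 = N2*w2
w2 = N1*w1 / N2
w2 = 61*576 / 64
w2 = 35136 / 64
w2 = 549 RPM

549 RPM


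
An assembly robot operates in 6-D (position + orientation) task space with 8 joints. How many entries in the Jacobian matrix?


Given: task space dimension = 6, joints = 8
Jacobian is a 6 x 8 matrix
Total entries = rows * columns
Total = 6 * 8
Total = 48

48


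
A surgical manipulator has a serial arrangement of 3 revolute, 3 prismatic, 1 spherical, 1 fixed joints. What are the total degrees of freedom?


Given: serial robot with 3 revolute, 3 prismatic, 1 spherical, 1 fixed joints
DOF contribution per joint type: revolute=1, prismatic=1, spherical=3, fixed=0
DOF = 3*1 + 3*1 + 1*3 + 1*0
DOF = 9

9


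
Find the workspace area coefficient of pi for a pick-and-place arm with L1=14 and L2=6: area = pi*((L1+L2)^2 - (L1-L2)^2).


Given: L1 = 14, L2 = 6
(L1+L2)^2 = (20)^2 = 400
(L1-L2)^2 = (8)^2 = 64
Difference = 400 - 64 = 336
This equals 4*L1*L2 = 4*14*6 = 336
Workspace area = 336*pi

336


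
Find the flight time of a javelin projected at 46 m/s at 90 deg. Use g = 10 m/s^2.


Given: v0 = 46 m/s, theta = 90 deg, g = 10 m/s^2
sin(90) = 1
Using T = 2*v0*sin(theta) / g
T = 2*46*1 / 10
T = 92 / 10
T = 46/5 s

46/5 s


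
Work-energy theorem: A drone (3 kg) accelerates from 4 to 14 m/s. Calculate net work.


Given: m = 3 kg, v0 = 4 m/s, v = 14 m/s
Using W = (1/2)*m*(v^2 - v0^2)
v^2 = 14^2 = 196
v0^2 = 4^2 = 16
v^2 - v0^2 = 196 - 16 = 180
W = (1/2)*3*180 = 270 J

270 J


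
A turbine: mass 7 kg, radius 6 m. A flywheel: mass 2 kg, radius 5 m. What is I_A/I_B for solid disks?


Given: M1=7 kg, R1=6 m, M2=2 kg, R2=5 m
For a disk: I = (1/2)*M*R^2, so I_A/I_B = (M1*R1^2)/(M2*R2^2)
M1*R1^2 = 7*36 = 252
M2*R2^2 = 2*25 = 50
I_A/I_B = 252/50 = 126/25

126/25


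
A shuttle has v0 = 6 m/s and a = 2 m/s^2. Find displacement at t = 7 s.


Given: v0 = 6 m/s, a = 2 m/s^2, t = 7 s
Using s = v0*t + (1/2)*a*t^2
s = 6*7 + (1/2)*2*7^2
s = 42 + (1/2)*98
s = 42 + 49
s = 91

91 m


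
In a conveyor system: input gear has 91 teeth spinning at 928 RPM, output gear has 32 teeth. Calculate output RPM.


Given: N1 = 91 teeth, w1 = 928 RPM, N2 = 32 teeth
Using N1*w1 = N2*w2
w2 = N1*w1 / N2
w2 = 91*928 / 32
w2 = 84448 / 32
w2 = 2639 RPM

2639 RPM


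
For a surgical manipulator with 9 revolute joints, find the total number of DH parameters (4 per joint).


Given: 9 joints, 4 DH parameters per joint (d, theta, a, alpha)
Total DH parameters = number_of_joints * 4
Total = 9 * 4
Total = 36

36


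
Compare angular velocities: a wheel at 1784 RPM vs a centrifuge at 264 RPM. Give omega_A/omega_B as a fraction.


Given: RPM_A = 1784, RPM_B = 264
omega = 2*pi*RPM/60, so omega_A/omega_B = RPM_A / RPM_B
omega_A/omega_B = 1784 / 264
omega_A/omega_B = 223/33

223/33


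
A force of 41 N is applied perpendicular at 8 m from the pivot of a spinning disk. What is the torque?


Given: F = 41 N, r = 8 m, angle = 90 deg (perpendicular)
Using tau = F * r * sin(90)
sin(90) = 1
tau = 41 * 8 * 1
tau = 328 Nm

328 Nm


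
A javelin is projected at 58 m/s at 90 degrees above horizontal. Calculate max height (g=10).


Given: v0 = 58 m/s, theta = 90 deg, g = 10 m/s^2
sin^2(90) = 1
Using H = v0^2 * sin^2(theta) / (2*g)
H = 58^2 * 1 / (2*10)
H = 3364 * 1 / 20
H = 3364 / 20
H = 841/5 m

841/5 m


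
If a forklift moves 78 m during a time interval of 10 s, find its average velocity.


Given: distance d = 78 m, time t = 10 s
Using v = d / t
v = 78 / 10
v = 39/5 m/s

39/5 m/s


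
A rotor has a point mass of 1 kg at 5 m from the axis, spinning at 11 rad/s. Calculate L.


Given: m = 1 kg, r = 5 m, omega = 11 rad/s
For a point mass: I = m*r^2
I = 1*5^2 = 1*25 = 25
L = I*omega = 25*11
L = 275 kg*m^2/s

275 kg*m^2/s


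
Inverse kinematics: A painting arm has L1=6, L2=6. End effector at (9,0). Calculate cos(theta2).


Given: L1 = 6, L2 = 6, target (x, y) = (9, 0)
Using cos(theta2) = (x^2 + y^2 - L1^2 - L2^2) / (2*L1*L2)
x^2 + y^2 = 9^2 + 0 = 81
L1^2 + L2^2 = 36 + 36 = 72
Numerator = 81 - 72 = 9
Denominator = 2*6*6 = 72
cos(theta2) = 9/72 = 1/8

1/8
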